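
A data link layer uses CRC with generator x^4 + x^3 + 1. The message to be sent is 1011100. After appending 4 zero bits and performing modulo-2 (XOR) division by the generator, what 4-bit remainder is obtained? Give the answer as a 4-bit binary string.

1100

Append 4 zeros: 10111000000. Divide by 11001 (XOR where the leading bit is 1):
  pos 0: 10111 XOR 11001 = 01110
  pos 1: 11100 XOR 11001 = 00101
  pos 3: 10100 XOR 11001 = 01101
  pos 4: 11010 XOR 11001 = 00011
Remainder (last 4 bits) = 1100. This is the CRC / FCS.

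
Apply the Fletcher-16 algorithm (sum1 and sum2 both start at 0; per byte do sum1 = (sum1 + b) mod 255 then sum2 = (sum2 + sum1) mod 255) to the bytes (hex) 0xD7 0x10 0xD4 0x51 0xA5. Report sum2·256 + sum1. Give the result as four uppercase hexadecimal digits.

Running sums (mod 255):
  after byte 0 (0xD7): sum1=215, sum2=215
  after byte 1 (0x10): sum1=231, sum2=191
  after byte 2 (0xD4): sum1=188, sum2=124
  after byte 3 (0x51): sum1=14, sum2=138
  after byte 4 (0xA5): sum1=179, sum2=62
Checksum = sum2·256 + sum1 = 62·256 + 179 = 16051 = 0x3EB3.

3EB3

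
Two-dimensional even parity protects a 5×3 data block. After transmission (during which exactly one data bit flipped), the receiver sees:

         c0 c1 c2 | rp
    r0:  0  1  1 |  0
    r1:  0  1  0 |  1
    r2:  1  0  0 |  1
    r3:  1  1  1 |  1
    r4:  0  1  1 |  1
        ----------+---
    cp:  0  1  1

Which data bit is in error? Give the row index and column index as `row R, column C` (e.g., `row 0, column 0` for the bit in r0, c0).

Recompute each row's even parity and compare to rp:
  r0: data parity 0, sent rp 0 → ok
  r1: data parity 1, sent rp 1 → ok
  r2: data parity 1, sent rp 1 → ok
  r3: data parity 1, sent rp 1 → ok
  r4: data parity 0, sent rp 1 → mismatch
Recompute each column's even parity and compare to cp:
  c0: data parity 0, sent cp 0 → ok
  c1: data parity 0, sent cp 1 → mismatch
  c2: data parity 1, sent cp 1 → ok
Exactly one row (r4) and one column (c1) fail → the flipped bit is at their intersection.

row 4, column 1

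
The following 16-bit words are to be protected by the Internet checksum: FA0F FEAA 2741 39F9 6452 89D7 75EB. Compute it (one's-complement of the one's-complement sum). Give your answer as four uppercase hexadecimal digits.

41F5

One's-complement addition (fold any carry out of bit 15 back into bit 0):
  0xFA0F + 0xFEAA = 0x1F8B9 → wrap carry → 0xF8BA
  0xF8BA + 0x2741 = 0x11FFB → wrap carry → 0x1FFC
  0x1FFC + 0x39F9 = 0x059F5
  0x59F5 + 0x6452 = 0x0BE47
  0xBE47 + 0x89D7 = 0x1481E → wrap carry → 0x481F
  0x481F + 0x75EB = 0x0BE0A
One's-complement sum = 0xBE0A.
Checksum = ~0xBE0A & 0xFFFF = 0x41F5.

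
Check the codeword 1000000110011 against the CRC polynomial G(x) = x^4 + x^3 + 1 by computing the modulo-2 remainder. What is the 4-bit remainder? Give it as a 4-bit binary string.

Modulo-2 division of 1000000110011 by 11001:
  pos 0: 10000 XOR 11001 = 01001
  pos 1: 10010 XOR 11001 = 01011
  pos 2: 10110 XOR 11001 = 01111
  pos 3: 11111 XOR 11001 = 00110
  pos 5: 11010 XOR 11001 = 00011
  pos 8: 11011 XOR 11001 = 00010
Remainder = 0010 (nonzero — an error is detected).

0010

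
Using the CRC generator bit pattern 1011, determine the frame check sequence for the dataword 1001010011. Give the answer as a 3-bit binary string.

Append 3 zeros: 1001010011000. Divide by 1011 (XOR where the leading bit is 1):
  pos 0: 1001 XOR 1011 = 0010
  pos 2: 1001 XOR 1011 = 0010
  pos 4: 1000 XOR 1011 = 0011
  pos 6: 1111 XOR 1011 = 0100
  pos 7: 1000 XOR 1011 = 0011
  pos 9: 1100 XOR 1011 = 0111
Remainder (last 3 bits) = 111. This is the CRC / FCS.

111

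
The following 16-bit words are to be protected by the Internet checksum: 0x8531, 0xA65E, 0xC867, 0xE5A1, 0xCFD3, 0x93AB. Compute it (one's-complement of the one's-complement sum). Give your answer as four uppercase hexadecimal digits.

One's-complement addition (fold any carry out of bit 15 back into bit 0):
  0x8531 + 0xA65E = 0x12B8F → wrap carry → 0x2B90
  0x2B90 + 0xC867 = 0x0F3F7
  0xF3F7 + 0xE5A1 = 0x1D998 → wrap carry → 0xD999
  0xD999 + 0xCFD3 = 0x1A96C → wrap carry → 0xA96D
  0xA96D + 0x93AB = 0x13D18 → wrap carry → 0x3D19
One's-complement sum = 0x3D19.
Checksum = ~0x3D19 & 0xFFFF = 0xC2E6.

C2E6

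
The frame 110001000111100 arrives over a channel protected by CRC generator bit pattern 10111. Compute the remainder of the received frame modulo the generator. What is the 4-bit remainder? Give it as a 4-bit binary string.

Modulo-2 division of 110001000111100 by 10111:
  pos 0: 11000 XOR 10111 = 01111
  pos 1: 11111 XOR 10111 = 01000
  pos 2: 10000 XOR 10111 = 00111
  pos 4: 11100 XOR 10111 = 01011
  pos 5: 10111 XOR 10111 = 00000
  pos 10: 11100 XOR 10111 = 01011
Remainder = 1011 (nonzero — an error is detected).

1011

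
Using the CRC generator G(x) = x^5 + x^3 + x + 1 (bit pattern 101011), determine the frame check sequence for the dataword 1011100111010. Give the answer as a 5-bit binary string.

11000

Append 5 zeros: 101110011101000000. Divide by 101011 (XOR where the leading bit is 1):
  pos 0: 101110 XOR 101011 = 000101
  pos 3: 101011 XOR 101011 = 000000
  pos 9: 101000 XOR 101011 = 000011
Remainder (last 5 bits) = 11000. This is the CRC / FCS.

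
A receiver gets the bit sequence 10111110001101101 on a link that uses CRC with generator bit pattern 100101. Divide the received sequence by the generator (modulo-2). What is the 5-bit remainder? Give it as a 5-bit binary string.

00000

Modulo-2 division of 10111110001101101 by 100101:
  pos 0: 101111 XOR 100101 = 001010
  pos 2: 101010 XOR 100101 = 001111
  pos 4: 111100 XOR 100101 = 011001
  pos 5: 110011 XOR 100101 = 010110
  pos 6: 101101 XOR 100101 = 001000
  pos 8: 100001 XOR 100101 = 000100
  pos 11: 100101 XOR 100101 = 000000
Remainder = 00000 (zero — the frame passes the CRC check).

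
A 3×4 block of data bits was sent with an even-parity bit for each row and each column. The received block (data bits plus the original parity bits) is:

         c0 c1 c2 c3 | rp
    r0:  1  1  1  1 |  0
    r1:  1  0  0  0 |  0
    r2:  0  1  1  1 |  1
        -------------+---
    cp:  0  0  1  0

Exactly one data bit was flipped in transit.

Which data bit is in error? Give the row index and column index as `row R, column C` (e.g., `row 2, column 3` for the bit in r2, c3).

Recompute each row's even parity and compare to rp:
  r0: data parity 0, sent rp 0 → ok
  r1: data parity 1, sent rp 0 → mismatch
  r2: data parity 1, sent rp 1 → ok
Recompute each column's even parity and compare to cp:
  c0: data parity 0, sent cp 0 → ok
  c1: data parity 0, sent cp 0 → ok
  c2: data parity 0, sent cp 1 → mismatch
  c3: data parity 0, sent cp 0 → ok
Exactly one row (r1) and one column (c2) fail → the flipped bit is at their intersection.

row 1, column 2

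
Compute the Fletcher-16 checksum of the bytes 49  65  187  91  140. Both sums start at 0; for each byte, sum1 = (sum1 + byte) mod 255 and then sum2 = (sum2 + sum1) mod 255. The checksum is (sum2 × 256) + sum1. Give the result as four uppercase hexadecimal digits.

7116

Running sums (mod 255):
  after byte 0 (49): sum1=49, sum2=49
  after byte 1 (65): sum1=114, sum2=163
  after byte 2 (187): sum1=46, sum2=209
  after byte 3 (91): sum1=137, sum2=91
  after byte 4 (140): sum1=22, sum2=113
Checksum = sum2·256 + sum1 = 113·256 + 22 = 28950 = 0x7116.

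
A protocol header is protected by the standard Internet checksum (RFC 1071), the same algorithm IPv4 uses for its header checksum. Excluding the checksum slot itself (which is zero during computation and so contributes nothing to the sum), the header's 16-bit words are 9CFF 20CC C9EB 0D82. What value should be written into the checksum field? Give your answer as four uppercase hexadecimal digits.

6AC6

One's-complement addition (fold any carry out of bit 15 back into bit 0):
  0x9CFF + 0x20CC = 0x0BDCB
  0xBDCB + 0xC9EB = 0x187B6 → wrap carry → 0x87B7
  0x87B7 + 0x0D82 = 0x09539
One's-complement sum = 0x9539.
Checksum = ~0x9539 & 0xFFFF = 0x6AC6.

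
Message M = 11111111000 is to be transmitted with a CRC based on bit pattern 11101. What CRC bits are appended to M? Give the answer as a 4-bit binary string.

Append 4 zeros: 111111110000000. Divide by 11101 (XOR where the leading bit is 1):
  pos 0: 11111 XOR 11101 = 00010
  pos 3: 10111 XOR 11101 = 01010
  pos 4: 10100 XOR 11101 = 01001
  pos 5: 10010 XOR 11101 = 01111
  pos 6: 11110 XOR 11101 = 00011
  pos 9: 11000 XOR 11101 = 00101
Remainder (last 4 bits) = 1010. This is the CRC / FCS.

1010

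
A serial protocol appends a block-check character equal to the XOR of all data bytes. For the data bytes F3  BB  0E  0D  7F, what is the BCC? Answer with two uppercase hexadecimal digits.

XOR the bytes together:
  start with 0xF3
  0xF3 ⊕ 0xBB = 0x48
  0x48 ⊕ 0x0E = 0x46
  0x46 ⊕ 0x0D = 0x4B
  0x4B ⊕ 0x7F = 0x34

34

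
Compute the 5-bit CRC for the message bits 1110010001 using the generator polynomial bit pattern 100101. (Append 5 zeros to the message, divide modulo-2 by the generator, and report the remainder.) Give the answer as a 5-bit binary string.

10000

Append 5 zeros: 111001000100000. Divide by 100101 (XOR where the leading bit is 1):
  pos 0: 111001 XOR 100101 = 011100
  pos 1: 111000 XOR 100101 = 011101
  pos 2: 111010 XOR 100101 = 011111
  pos 3: 111110 XOR 100101 = 011011
  pos 4: 110111 XOR 100101 = 010010
  pos 5: 100100 XOR 100101 = 000001
Remainder (last 5 bits) = 10000. This is the CRC / FCS.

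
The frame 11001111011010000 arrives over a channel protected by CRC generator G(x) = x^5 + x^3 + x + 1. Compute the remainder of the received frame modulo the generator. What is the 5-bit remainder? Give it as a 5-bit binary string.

11010

Modulo-2 division of 11001111011010000 by 101011:
  pos 0: 110011 XOR 101011 = 011000
  pos 1: 110001 XOR 101011 = 011010
  pos 2: 110101 XOR 101011 = 011110
  pos 3: 111100 XOR 101011 = 010111
  pos 4: 101111 XOR 101011 = 000100
  pos 7: 100101 XOR 101011 = 001110
  pos 9: 111000 XOR 101011 = 010011
  pos 10: 100110 XOR 101011 = 001101
Remainder = 11010 (nonzero — an error is detected).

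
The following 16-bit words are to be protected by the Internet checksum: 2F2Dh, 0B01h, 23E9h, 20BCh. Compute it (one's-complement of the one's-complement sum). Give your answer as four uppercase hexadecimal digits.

One's-complement addition (fold any carry out of bit 15 back into bit 0):
  0x2F2D + 0x0B01 = 0x03A2E
  0x3A2E + 0x23E9 = 0x05E17
  0x5E17 + 0x20BC = 0x07ED3
One's-complement sum = 0x7ED3.
Checksum = ~0x7ED3 & 0xFFFF = 0x812C.

812C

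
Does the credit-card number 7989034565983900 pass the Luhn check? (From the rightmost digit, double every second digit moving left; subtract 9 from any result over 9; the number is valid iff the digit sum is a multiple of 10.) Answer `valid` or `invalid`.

invalid

From the right, keep odd positions and double even positions (subtract 9 from any doubled value over 9):
  doubled (positions 2,4,...): 0 6 9 3 8 0 7 5 → sum 38
  kept (positions 1,3,...): 0 9 8 5 5 3 9 9 → sum 48
Total = 86.
86 mod 10 = 6, so the number is invalid.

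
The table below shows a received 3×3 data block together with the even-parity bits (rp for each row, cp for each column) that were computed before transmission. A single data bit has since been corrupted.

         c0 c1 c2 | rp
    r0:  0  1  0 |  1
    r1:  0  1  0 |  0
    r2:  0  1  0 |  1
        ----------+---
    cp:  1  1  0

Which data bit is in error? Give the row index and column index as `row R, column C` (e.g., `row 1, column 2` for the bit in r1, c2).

Recompute each row's even parity and compare to rp:
  r0: data parity 1, sent rp 1 → ok
  r1: data parity 1, sent rp 0 → mismatch
  r2: data parity 1, sent rp 1 → ok
Recompute each column's even parity and compare to cp:
  c0: data parity 0, sent cp 1 → mismatch
  c1: data parity 1, sent cp 1 → ok
  c2: data parity 0, sent cp 0 → ok
Exactly one row (r1) and one column (c0) fail → the flipped bit is at their intersection.

row 1, column 0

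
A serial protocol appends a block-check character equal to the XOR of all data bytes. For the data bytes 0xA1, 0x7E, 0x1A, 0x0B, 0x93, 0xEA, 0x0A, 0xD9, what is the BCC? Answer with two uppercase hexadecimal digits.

64

XOR the bytes together:
  start with 0xA1
  0xA1 ⊕ 0x7E = 0xDF
  0xDF ⊕ 0x1A = 0xC5
  0xC5 ⊕ 0x0B = 0xCE
  0xCE ⊕ 0x93 = 0x5D
  0x5D ⊕ 0xEA = 0xB7
  0xB7 ⊕ 0x0A = 0xBD
  0xBD ⊕ 0xD9 = 0x64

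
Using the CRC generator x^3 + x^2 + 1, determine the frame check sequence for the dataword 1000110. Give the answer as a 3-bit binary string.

Append 3 zeros: 1000110000. Divide by 1101 (XOR where the leading bit is 1):
  pos 0: 1000 XOR 1101 = 0101
  pos 1: 1011 XOR 1101 = 0110
  pos 2: 1101 XOR 1101 = 0000
Remainder (last 3 bits) = 000. This is the CRC / FCS.

000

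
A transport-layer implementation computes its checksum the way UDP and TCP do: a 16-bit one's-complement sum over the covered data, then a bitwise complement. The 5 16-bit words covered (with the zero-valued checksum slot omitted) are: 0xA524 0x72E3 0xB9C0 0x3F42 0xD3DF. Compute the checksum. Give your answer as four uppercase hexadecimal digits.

One's-complement addition (fold any carry out of bit 15 back into bit 0):
  0xA524 + 0x72E3 = 0x11807 → wrap carry → 0x1808
  0x1808 + 0xB9C0 = 0x0D1C8
  0xD1C8 + 0x3F42 = 0x1110A → wrap carry → 0x110B
  0x110B + 0xD3DF = 0x0E4EA
One's-complement sum = 0xE4EA.
Checksum = ~0xE4EA & 0xFFFF = 0x1B15.

1B15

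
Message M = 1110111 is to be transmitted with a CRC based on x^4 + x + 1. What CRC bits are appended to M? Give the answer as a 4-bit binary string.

Append 4 zeros: 11101110000. Divide by 10011 (XOR where the leading bit is 1):
  pos 0: 11101 XOR 10011 = 01110
  pos 1: 11101 XOR 10011 = 01110
  pos 2: 11101 XOR 10011 = 01110
  pos 3: 11100 XOR 10011 = 01111
  pos 4: 11110 XOR 10011 = 01101
  pos 5: 11010 XOR 10011 = 01001
  pos 6: 10010 XOR 10011 = 00001
Remainder (last 4 bits) = 0001. This is the CRC / FCS.

0001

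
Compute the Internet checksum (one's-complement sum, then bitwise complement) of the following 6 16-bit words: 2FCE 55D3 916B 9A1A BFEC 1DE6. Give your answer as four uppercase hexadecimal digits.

One's-complement addition (fold any carry out of bit 15 back into bit 0):
  0x2FCE + 0x55D3 = 0x085A1
  0x85A1 + 0x916B = 0x1170C → wrap carry → 0x170D
  0x170D + 0x9A1A = 0x0B127
  0xB127 + 0xBFEC = 0x17113 → wrap carry → 0x7114
  0x7114 + 0x1DE6 = 0x08EFA
One's-complement sum = 0x8EFA.
Checksum = ~0x8EFA & 0xFFFF = 0x7105.

7105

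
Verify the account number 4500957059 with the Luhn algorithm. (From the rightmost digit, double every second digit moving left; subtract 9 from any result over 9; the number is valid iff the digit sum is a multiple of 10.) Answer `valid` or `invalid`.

invalid

From the right, keep odd positions and double even positions (subtract 9 from any doubled value over 9):
  doubled (positions 2,4,...): 1 5 9 0 8 → sum 23
  kept (positions 1,3,...): 9 0 5 0 5 → sum 19
Total = 42.
42 mod 10 = 2, so the number is invalid.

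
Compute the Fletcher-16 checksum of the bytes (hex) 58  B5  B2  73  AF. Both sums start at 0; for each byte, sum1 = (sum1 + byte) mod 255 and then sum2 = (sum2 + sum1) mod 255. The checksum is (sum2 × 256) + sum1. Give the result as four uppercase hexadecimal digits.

3FE3

Running sums (mod 255):
  after byte 0 (58): sum1=88, sum2=88
  after byte 1 (B5): sum1=14, sum2=102
  after byte 2 (B2): sum1=192, sum2=39
  after byte 3 (73): sum1=52, sum2=91
  after byte 4 (AF): sum1=227, sum2=63
Checksum = sum2·256 + sum1 = 63·256 + 227 = 16355 = 0x3FE3.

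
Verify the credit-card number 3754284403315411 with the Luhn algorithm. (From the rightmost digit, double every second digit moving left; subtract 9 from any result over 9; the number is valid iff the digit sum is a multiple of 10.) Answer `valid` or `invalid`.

From the right, keep odd positions and double even positions (subtract 9 from any doubled value over 9):
  doubled (positions 2,4,...): 2 1 6 0 8 4 1 6 → sum 28
  kept (positions 1,3,...): 1 4 1 3 4 8 4 7 → sum 32
Total = 60.
60 mod 10 = 0, so the number is valid.

valid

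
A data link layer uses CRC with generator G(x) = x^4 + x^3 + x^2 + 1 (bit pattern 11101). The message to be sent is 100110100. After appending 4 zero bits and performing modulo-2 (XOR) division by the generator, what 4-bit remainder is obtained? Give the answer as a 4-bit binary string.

1111

Append 4 zeros: 1001101000000. Divide by 11101 (XOR where the leading bit is 1):
  pos 0: 10011 XOR 11101 = 01110
  pos 1: 11100 XOR 11101 = 00001
  pos 5: 11000 XOR 11101 = 00101
  pos 7: 10100 XOR 11101 = 01001
  pos 8: 10010 XOR 11101 = 01111
Remainder (last 4 bits) = 1111. This is the CRC / FCS.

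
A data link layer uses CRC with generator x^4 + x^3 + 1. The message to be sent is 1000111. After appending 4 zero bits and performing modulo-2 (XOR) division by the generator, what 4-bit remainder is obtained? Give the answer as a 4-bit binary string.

Append 4 zeros: 10001110000. Divide by 11001 (XOR where the leading bit is 1):
  pos 0: 10001 XOR 11001 = 01000
  pos 1: 10001 XOR 11001 = 01000
  pos 2: 10001 XOR 11001 = 01000
  pos 3: 10000 XOR 11001 = 01001
  pos 4: 10010 XOR 11001 = 01011
  pos 5: 10110 XOR 11001 = 01111
  pos 6: 11110 XOR 11001 = 00111
Remainder (last 4 bits) = 0111. This is the CRC / FCS.

0111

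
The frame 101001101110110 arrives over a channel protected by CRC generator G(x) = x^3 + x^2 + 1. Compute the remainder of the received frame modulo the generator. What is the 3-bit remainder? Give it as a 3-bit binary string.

Modulo-2 division of 101001101110110 by 1101:
  pos 0: 1010 XOR 1101 = 0111
  pos 1: 1110 XOR 1101 = 0011
  pos 3: 1111 XOR 1101 = 0010
  pos 5: 1001 XOR 1101 = 0100
  pos 6: 1001 XOR 1101 = 0100
  pos 7: 1001 XOR 1101 = 0100
  pos 8: 1000 XOR 1101 = 0101
  pos 9: 1011 XOR 1101 = 0110
  pos 10: 1101 XOR 1101 = 0000
Remainder = 000 (zero — the frame passes the CRC check).

000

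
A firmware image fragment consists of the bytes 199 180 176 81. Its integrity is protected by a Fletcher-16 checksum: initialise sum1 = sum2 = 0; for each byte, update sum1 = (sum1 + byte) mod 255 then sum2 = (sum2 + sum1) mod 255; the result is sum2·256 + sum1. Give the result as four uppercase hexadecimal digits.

EF7E

Running sums (mod 255):
  after byte 0 (199): sum1=199, sum2=199
  after byte 1 (180): sum1=124, sum2=68
  after byte 2 (176): sum1=45, sum2=113
  after byte 3 (81): sum1=126, sum2=239
Checksum = sum2·256 + sum1 = 239·256 + 126 = 61310 = 0xEF7E.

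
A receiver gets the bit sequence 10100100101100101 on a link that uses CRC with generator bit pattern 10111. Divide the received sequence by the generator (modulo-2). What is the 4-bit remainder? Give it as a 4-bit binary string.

0000

Modulo-2 division of 10100100101100101 by 10111:
  pos 0: 10100 XOR 10111 = 00011
  pos 3: 11100 XOR 10111 = 01011
  pos 4: 10111 XOR 10111 = 00000
  pos 10: 11001 XOR 10111 = 01110
  pos 11: 11100 XOR 10111 = 01011
  pos 12: 10111 XOR 10111 = 00000
Remainder = 0000 (zero — the frame passes the CRC check).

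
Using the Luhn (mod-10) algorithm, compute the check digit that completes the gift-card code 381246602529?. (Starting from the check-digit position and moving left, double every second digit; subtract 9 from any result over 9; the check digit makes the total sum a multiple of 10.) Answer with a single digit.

Partial digits right→left: 9 2 5 2 0 6 6 4 2 1 8 3
Double every second digit counting from the check-digit position (so the 1st, 3rd, 5th, ... of the partial from the right).
  doubled (with −9 where >9): 9 1 0 3 4 7 → sum 24
  kept as-is: 2 2 6 4 1 3 → sum 18
Total = 24 + 18 = 42.
Check digit = (10 − (42 mod 10)) mod 10 = 8.

8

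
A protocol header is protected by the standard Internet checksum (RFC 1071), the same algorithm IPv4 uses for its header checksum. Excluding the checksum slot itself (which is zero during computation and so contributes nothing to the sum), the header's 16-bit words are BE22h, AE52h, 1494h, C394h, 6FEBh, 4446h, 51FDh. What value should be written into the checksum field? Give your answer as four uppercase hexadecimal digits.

B532

One's-complement addition (fold any carry out of bit 15 back into bit 0):
  0xBE22 + 0xAE52 = 0x16C74 → wrap carry → 0x6C75
  0x6C75 + 0x1494 = 0x08109
  0x8109 + 0xC394 = 0x1449D → wrap carry → 0x449E
  0x449E + 0x6FEB = 0x0B489
  0xB489 + 0x4446 = 0x0F8CF
  0xF8CF + 0x51FD = 0x14ACC → wrap carry → 0x4ACD
One's-complement sum = 0x4ACD.
Checksum = ~0x4ACD & 0xFFFF = 0xB532.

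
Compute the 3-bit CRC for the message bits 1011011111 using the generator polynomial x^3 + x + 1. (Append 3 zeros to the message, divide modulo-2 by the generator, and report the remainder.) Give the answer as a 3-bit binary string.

Append 3 zeros: 1011011111000. Divide by 1011 (XOR where the leading bit is 1):
  pos 0: 1011 XOR 1011 = 0000
  pos 5: 1111 XOR 1011 = 0100
  pos 6: 1001 XOR 1011 = 0010
  pos 8: 1000 XOR 1011 = 0011
Remainder (last 3 bits) = 110. This is the CRC / FCS.

110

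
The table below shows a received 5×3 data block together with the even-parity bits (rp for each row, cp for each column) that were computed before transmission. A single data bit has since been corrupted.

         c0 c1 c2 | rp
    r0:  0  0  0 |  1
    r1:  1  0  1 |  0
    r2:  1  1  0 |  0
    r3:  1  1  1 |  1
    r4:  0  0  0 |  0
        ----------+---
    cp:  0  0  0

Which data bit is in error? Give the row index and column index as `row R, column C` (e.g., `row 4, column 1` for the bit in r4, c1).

Recompute each row's even parity and compare to rp:
  r0: data parity 0, sent rp 1 → mismatch
  r1: data parity 0, sent rp 0 → ok
  r2: data parity 0, sent rp 0 → ok
  r3: data parity 1, sent rp 1 → ok
  r4: data parity 0, sent rp 0 → ok
Recompute each column's even parity and compare to cp:
  c0: data parity 1, sent cp 0 → mismatch
  c1: data parity 0, sent cp 0 → ok
  c2: data parity 0, sent cp 0 → ok
Exactly one row (r0) and one column (c0) fail → the flipped bit is at their intersection.

row 0, column 0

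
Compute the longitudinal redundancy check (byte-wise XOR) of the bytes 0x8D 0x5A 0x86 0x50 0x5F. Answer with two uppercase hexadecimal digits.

XOR the bytes together:
  start with 0x8D
  0x8D ⊕ 0x5A = 0xD7
  0xD7 ⊕ 0x86 = 0x51
  0x51 ⊕ 0x50 = 0x01
  0x01 ⊕ 0x5F = 0x5E

5E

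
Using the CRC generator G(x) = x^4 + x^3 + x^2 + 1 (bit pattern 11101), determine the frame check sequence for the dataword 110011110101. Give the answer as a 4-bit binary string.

0011

Append 4 zeros: 1100111101010000. Divide by 11101 (XOR where the leading bit is 1):
  pos 0: 11001 XOR 11101 = 00100
  pos 2: 10011 XOR 11101 = 01110
  pos 3: 11101 XOR 11101 = 00000
  pos 9: 10100 XOR 11101 = 01001
  pos 10: 10010 XOR 11101 = 01111
  pos 11: 11110 XOR 11101 = 00011
Remainder (last 4 bits) = 0011. This is the CRC / FCS.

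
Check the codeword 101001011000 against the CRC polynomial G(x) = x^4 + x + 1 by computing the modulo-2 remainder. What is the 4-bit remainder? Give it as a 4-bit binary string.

0011

Modulo-2 division of 101001011000 by 10011:
  pos 0: 10100 XOR 10011 = 00111
  pos 2: 11110 XOR 10011 = 01101
  pos 3: 11011 XOR 10011 = 01000
  pos 4: 10001 XOR 10011 = 00010
  pos 7: 10000 XOR 10011 = 00011
Remainder = 0011 (nonzero — an error is detected).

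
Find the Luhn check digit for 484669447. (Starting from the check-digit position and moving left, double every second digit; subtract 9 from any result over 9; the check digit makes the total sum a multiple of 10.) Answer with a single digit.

Partial digits right→left: 7 4 4 9 6 6 4 8 4
Double every second digit counting from the check-digit position (so the 1st, 3rd, 5th, ... of the partial from the right).
  doubled (with −9 where >9): 5 8 3 8 8 → sum 32
  kept as-is: 4 9 6 8 → sum 27
Total = 32 + 27 = 59.
Check digit = (10 − (59 mod 10)) mod 10 = 1.

1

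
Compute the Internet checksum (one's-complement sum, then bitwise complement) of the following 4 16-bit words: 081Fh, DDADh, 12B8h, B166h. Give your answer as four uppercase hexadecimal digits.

5614

One's-complement addition (fold any carry out of bit 15 back into bit 0):
  0x081F + 0xDDAD = 0x0E5CC
  0xE5CC + 0x12B8 = 0x0F884
  0xF884 + 0xB166 = 0x1A9EA → wrap carry → 0xA9EB
One's-complement sum = 0xA9EB.
Checksum = ~0xA9EB & 0xFFFF = 0x5614.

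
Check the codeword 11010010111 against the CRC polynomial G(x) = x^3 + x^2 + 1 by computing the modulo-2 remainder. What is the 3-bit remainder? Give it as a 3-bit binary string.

Modulo-2 division of 11010010111 by 1101:
  pos 0: 1101 XOR 1101 = 0000
  pos 6: 1011 XOR 1101 = 0110
  pos 7: 1101 XOR 1101 = 0000
Remainder = 000 (zero — the frame passes the CRC check).

000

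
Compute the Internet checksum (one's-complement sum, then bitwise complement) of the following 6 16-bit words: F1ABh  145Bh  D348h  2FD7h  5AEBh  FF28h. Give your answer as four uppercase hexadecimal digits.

One's-complement addition (fold any carry out of bit 15 back into bit 0):
  0xF1AB + 0x145B = 0x10606 → wrap carry → 0x0607
  0x0607 + 0xD348 = 0x0D94F
  0xD94F + 0x2FD7 = 0x10926 → wrap carry → 0x0927
  0x0927 + 0x5AEB = 0x06412
  0x6412 + 0xFF28 = 0x1633A → wrap carry → 0x633B
One's-complement sum = 0x633B.
Checksum = ~0x633B & 0xFFFF = 0x9CC4.

9CC4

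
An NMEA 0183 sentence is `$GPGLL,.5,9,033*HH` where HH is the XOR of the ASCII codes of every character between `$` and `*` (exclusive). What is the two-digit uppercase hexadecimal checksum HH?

6E

XOR the ASCII codes of the payload characters:
  'G' = 0x47 → acc = 0x47
  'P' = 0x50 → acc = 0x17
  'G' = 0x47 → acc = 0x50
  'L' = 0x4C → acc = 0x1C
  'L' = 0x4C → acc = 0x50
  ',' = 0x2C → acc = 0x7C
  '.' = 0x2E → acc = 0x52
  '5' = 0x35 → acc = 0x67
  ',' = 0x2C → acc = 0x4B
  '9' = 0x39 → acc = 0x72
  ',' = 0x2C → acc = 0x5E
  '0' = 0x30 → acc = 0x6E
  '3' = 0x33 → acc = 0x5D
  '3' = 0x33 → acc = 0x6E
Checksum = 0x6E.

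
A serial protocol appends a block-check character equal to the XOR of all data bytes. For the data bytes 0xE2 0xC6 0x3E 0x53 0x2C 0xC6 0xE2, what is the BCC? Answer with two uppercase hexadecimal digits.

XOR the bytes together:
  start with 0xE2
  0xE2 ⊕ 0xC6 = 0x24
  0x24 ⊕ 0x3E = 0x1A
  0x1A ⊕ 0x53 = 0x49
  0x49 ⊕ 0x2C = 0x65
  0x65 ⊕ 0xC6 = 0xA3
  0xA3 ⊕ 0xE2 = 0x41

41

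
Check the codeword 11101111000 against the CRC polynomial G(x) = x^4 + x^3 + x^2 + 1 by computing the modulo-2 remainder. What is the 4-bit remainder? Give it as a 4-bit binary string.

0010

Modulo-2 division of 11101111000 by 11101:
  pos 0: 11101 XOR 11101 = 00000
  pos 5: 11100 XOR 11101 = 00001
Remainder = 0010 (nonzero — an error is detected).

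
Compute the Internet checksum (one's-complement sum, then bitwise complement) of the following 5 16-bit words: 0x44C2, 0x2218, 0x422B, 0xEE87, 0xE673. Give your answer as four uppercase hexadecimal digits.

81FE

One's-complement addition (fold any carry out of bit 15 back into bit 0):
  0x44C2 + 0x2218 = 0x066DA
  0x66DA + 0x422B = 0x0A905
  0xA905 + 0xEE87 = 0x1978C → wrap carry → 0x978D
  0x978D + 0xE673 = 0x17E00 → wrap carry → 0x7E01
One's-complement sum = 0x7E01.
Checksum = ~0x7E01 & 0xFFFF = 0x81FE.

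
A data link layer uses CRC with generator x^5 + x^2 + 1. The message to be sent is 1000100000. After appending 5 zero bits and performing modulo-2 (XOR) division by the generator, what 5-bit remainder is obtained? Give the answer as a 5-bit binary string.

01100

Append 5 zeros: 100010000000000. Divide by 100101 (XOR where the leading bit is 1):
  pos 0: 100010 XOR 100101 = 000111
  pos 3: 111000 XOR 100101 = 011101
  pos 4: 111010 XOR 100101 = 011111
  pos 5: 111110 XOR 100101 = 011011
  pos 6: 110110 XOR 100101 = 010011
  pos 7: 100110 XOR 100101 = 000011
Remainder (last 5 bits) = 01100. This is the CRC / FCS.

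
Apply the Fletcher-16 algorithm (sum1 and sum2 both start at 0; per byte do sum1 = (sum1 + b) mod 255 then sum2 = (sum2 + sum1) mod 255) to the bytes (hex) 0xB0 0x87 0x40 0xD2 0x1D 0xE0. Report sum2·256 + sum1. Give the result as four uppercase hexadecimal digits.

5E49

Running sums (mod 255):
  after byte 0 (0xB0): sum1=176, sum2=176
  after byte 1 (0x87): sum1=56, sum2=232
  after byte 2 (0x40): sum1=120, sum2=97
  after byte 3 (0xD2): sum1=75, sum2=172
  after byte 4 (0x1D): sum1=104, sum2=21
  after byte 5 (0xE0): sum1=73, sum2=94
Checksum = sum2·256 + sum1 = 94·256 + 73 = 24137 = 0x5E49.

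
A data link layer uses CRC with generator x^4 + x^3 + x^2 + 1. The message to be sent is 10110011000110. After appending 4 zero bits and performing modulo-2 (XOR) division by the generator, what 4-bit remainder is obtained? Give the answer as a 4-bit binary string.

0111

Append 4 zeros: 101100110001100000. Divide by 11101 (XOR where the leading bit is 1):
  pos 0: 10110 XOR 11101 = 01011
  pos 1: 10110 XOR 11101 = 01011
  pos 2: 10111 XOR 11101 = 01010
  pos 3: 10101 XOR 11101 = 01000
  pos 4: 10000 XOR 11101 = 01101
  pos 5: 11010 XOR 11101 = 00111
  pos 7: 11101 XOR 11101 = 00000
  pos 12: 10000 XOR 11101 = 01101
  pos 13: 11010 XOR 11101 = 00111
Remainder (last 4 bits) = 0111. This is the CRC / FCS.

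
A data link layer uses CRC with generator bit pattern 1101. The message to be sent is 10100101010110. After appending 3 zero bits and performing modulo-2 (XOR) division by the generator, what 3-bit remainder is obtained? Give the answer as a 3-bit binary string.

011

Append 3 zeros: 10100101010110000. Divide by 1101 (XOR where the leading bit is 1):
  pos 0: 1010 XOR 1101 = 0111
  pos 1: 1110 XOR 1101 = 0011
  pos 3: 1110 XOR 1101 = 0011
  pos 5: 1110 XOR 1101 = 0011
  pos 7: 1110 XOR 1101 = 0011
  pos 9: 1111 XOR 1101 = 0010
  pos 11: 1000 XOR 1101 = 0101
  pos 12: 1010 XOR 1101 = 0111
  pos 13: 1110 XOR 1101 = 0011
Remainder (last 3 bits) = 011. This is the CRC / FCS.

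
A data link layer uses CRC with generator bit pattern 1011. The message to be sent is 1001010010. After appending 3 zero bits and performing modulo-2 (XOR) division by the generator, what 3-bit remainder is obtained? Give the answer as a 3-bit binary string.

Append 3 zeros: 1001010010000. Divide by 1011 (XOR where the leading bit is 1):
  pos 0: 1001 XOR 1011 = 0010
  pos 2: 1001 XOR 1011 = 0010
  pos 4: 1000 XOR 1011 = 0011
  pos 6: 1110 XOR 1011 = 0101
  pos 7: 1010 XOR 1011 = 0001
Remainder (last 3 bits) = 100. This is the CRC / FCS.

100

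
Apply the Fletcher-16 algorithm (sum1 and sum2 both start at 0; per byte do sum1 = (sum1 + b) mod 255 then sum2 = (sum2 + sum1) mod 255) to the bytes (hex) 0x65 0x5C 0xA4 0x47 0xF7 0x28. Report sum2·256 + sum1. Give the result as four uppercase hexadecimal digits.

AECD

Running sums (mod 255):
  after byte 0 (0x65): sum1=101, sum2=101
  after byte 1 (0x5C): sum1=193, sum2=39
  after byte 2 (0xA4): sum1=102, sum2=141
  after byte 3 (0x47): sum1=173, sum2=59
  after byte 4 (0xF7): sum1=165, sum2=224
  after byte 5 (0x28): sum1=205, sum2=174
Checksum = sum2·256 + sum1 = 174·256 + 205 = 44749 = 0xAECD.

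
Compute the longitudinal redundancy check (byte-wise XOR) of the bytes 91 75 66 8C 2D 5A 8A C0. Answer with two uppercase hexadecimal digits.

33

XOR the bytes together:
  start with 0x91
  0x91 ⊕ 0x75 = 0xE4
  0xE4 ⊕ 0x66 = 0x82
  0x82 ⊕ 0x8C = 0x0E
  0x0E ⊕ 0x2D = 0x23
  0x23 ⊕ 0x5A = 0x79
  0x79 ⊕ 0x8A = 0xF3
  0xF3 ⊕ 0xC0 = 0x33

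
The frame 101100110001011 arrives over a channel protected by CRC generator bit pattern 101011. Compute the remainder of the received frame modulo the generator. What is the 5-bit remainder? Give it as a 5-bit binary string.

00000

Modulo-2 division of 101100110001011 by 101011:
  pos 0: 101100 XOR 101011 = 000111
  pos 3: 111110 XOR 101011 = 010101
  pos 4: 101010 XOR 101011 = 000001
  pos 9: 101011 XOR 101011 = 000000
Remainder = 00000 (zero — the frame passes the CRC check).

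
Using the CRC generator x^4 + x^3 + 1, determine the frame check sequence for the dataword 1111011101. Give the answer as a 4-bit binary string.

1101

Append 4 zeros: 11110111010000. Divide by 11001 (XOR where the leading bit is 1):
  pos 0: 11110 XOR 11001 = 00111
  pos 2: 11111 XOR 11001 = 00110
  pos 4: 11010 XOR 11001 = 00011
  pos 7: 11100 XOR 11001 = 00101
  pos 9: 10100 XOR 11001 = 01101
Remainder (last 4 bits) = 1101. This is the CRC / FCS.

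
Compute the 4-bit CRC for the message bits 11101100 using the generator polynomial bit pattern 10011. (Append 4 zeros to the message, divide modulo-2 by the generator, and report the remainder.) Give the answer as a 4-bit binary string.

Append 4 zeros: 111011000000. Divide by 10011 (XOR where the leading bit is 1):
  pos 0: 11101 XOR 10011 = 01110
  pos 1: 11101 XOR 10011 = 01110
  pos 2: 11100 XOR 10011 = 01111
  pos 3: 11110 XOR 10011 = 01101
  pos 4: 11010 XOR 10011 = 01001
  pos 5: 10010 XOR 10011 = 00001
Remainder (last 4 bits) = 0100. This is the CRC / FCS.

0100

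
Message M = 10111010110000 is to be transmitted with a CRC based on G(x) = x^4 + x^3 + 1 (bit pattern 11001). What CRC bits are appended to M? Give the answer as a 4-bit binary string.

Append 4 zeros: 101110101100000000. Divide by 11001 (XOR where the leading bit is 1):
  pos 0: 10111 XOR 11001 = 01110
  pos 1: 11100 XOR 11001 = 00101
  pos 3: 10110 XOR 11001 = 01111
  pos 4: 11111 XOR 11001 = 00110
  pos 6: 11010 XOR 11001 = 00011
  pos 9: 11000 XOR 11001 = 00001
  pos 13: 10000 XOR 11001 = 01001
Remainder (last 4 bits) = 1001. This is the CRC / FCS.

1001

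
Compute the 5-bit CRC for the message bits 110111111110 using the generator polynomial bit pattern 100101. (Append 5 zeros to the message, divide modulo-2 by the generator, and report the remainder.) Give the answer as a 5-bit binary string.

01001

Append 5 zeros: 11011111111000000. Divide by 100101 (XOR where the leading bit is 1):
  pos 0: 110111 XOR 100101 = 010010
  pos 1: 100101 XOR 100101 = 000000
  pos 7: 111100 XOR 100101 = 011001
  pos 8: 110010 XOR 100101 = 010111
  pos 9: 101110 XOR 100101 = 001011
  pos 11: 101100 XOR 100101 = 001001
Remainder (last 5 bits) = 01001. This is the CRC / FCS.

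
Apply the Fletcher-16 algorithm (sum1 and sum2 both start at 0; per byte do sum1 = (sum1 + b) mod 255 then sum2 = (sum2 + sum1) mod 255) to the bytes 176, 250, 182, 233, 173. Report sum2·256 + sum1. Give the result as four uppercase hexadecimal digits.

05F9

Running sums (mod 255):
  after byte 0 (176): sum1=176, sum2=176
  after byte 1 (250): sum1=171, sum2=92
  after byte 2 (182): sum1=98, sum2=190
  after byte 3 (233): sum1=76, sum2=11
  after byte 4 (173): sum1=249, sum2=5
Checksum = sum2·256 + sum1 = 5·256 + 249 = 1529 = 0x05F9.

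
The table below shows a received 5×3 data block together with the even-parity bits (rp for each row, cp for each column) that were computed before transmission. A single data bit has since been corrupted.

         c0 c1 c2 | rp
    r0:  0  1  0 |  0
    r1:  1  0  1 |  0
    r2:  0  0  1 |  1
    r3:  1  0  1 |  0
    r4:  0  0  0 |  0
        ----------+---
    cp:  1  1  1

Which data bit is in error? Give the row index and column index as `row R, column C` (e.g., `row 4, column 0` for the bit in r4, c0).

row 0, column 0

Recompute each row's even parity and compare to rp:
  r0: data parity 1, sent rp 0 → mismatch
  r1: data parity 0, sent rp 0 → ok
  r2: data parity 1, sent rp 1 → ok
  r3: data parity 0, sent rp 0 → ok
  r4: data parity 0, sent rp 0 → ok
Recompute each column's even parity and compare to cp:
  c0: data parity 0, sent cp 1 → mismatch
  c1: data parity 1, sent cp 1 → ok
  c2: data parity 1, sent cp 1 → ok
Exactly one row (r0) and one column (c0) fail → the flipped bit is at their intersection.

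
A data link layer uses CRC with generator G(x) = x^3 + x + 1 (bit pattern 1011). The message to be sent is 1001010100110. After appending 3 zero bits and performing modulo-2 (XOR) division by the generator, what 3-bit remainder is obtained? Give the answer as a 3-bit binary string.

101

Append 3 zeros: 1001010100110000. Divide by 1011 (XOR where the leading bit is 1):
  pos 0: 1001 XOR 1011 = 0010
  pos 2: 1001 XOR 1011 = 0010
  pos 4: 1001 XOR 1011 = 0010
  pos 6: 1000 XOR 1011 = 0011
  pos 8: 1111 XOR 1011 = 0100
  pos 9: 1000 XOR 1011 = 0011
  pos 11: 1100 XOR 1011 = 0111
  pos 12: 1110 XOR 1011 = 0101
Remainder (last 3 bits) = 101. This is the CRC / FCS.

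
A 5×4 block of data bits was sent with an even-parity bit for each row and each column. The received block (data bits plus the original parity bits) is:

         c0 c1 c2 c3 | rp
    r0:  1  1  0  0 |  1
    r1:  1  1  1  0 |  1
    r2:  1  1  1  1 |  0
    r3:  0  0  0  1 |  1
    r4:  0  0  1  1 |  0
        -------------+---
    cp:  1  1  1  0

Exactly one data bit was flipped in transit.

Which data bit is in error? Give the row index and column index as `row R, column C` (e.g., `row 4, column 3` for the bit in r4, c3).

row 0, column 3

Recompute each row's even parity and compare to rp:
  r0: data parity 0, sent rp 1 → mismatch
  r1: data parity 1, sent rp 1 → ok
  r2: data parity 0, sent rp 0 → ok
  r3: data parity 1, sent rp 1 → ok
  r4: data parity 0, sent rp 0 → ok
Recompute each column's even parity and compare to cp:
  c0: data parity 1, sent cp 1 → ok
  c1: data parity 1, sent cp 1 → ok
  c2: data parity 1, sent cp 1 → ok
  c3: data parity 1, sent cp 0 → mismatch
Exactly one row (r0) and one column (c3) fail → the flipped bit is at their intersection.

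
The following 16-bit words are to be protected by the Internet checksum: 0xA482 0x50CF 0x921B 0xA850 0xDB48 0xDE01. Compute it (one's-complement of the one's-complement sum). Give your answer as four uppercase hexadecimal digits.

One's-complement addition (fold any carry out of bit 15 back into bit 0):
  0xA482 + 0x50CF = 0x0F551
  0xF551 + 0x921B = 0x1876C → wrap carry → 0x876D
  0x876D + 0xA850 = 0x12FBD → wrap carry → 0x2FBE
  0x2FBE + 0xDB48 = 0x10B06 → wrap carry → 0x0B07
  0x0B07 + 0xDE01 = 0x0E908
One's-complement sum = 0xE908.
Checksum = ~0xE908 & 0xFFFF = 0x16F7.

16F7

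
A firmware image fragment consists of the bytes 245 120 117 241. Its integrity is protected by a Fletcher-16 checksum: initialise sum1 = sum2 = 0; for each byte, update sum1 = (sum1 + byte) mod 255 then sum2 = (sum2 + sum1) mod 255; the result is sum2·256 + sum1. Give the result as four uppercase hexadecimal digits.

1ED5

Running sums (mod 255):
  after byte 0 (245): sum1=245, sum2=245
  after byte 1 (120): sum1=110, sum2=100
  after byte 2 (117): sum1=227, sum2=72
  after byte 3 (241): sum1=213, sum2=30
Checksum = sum2·256 + sum1 = 30·256 + 213 = 7893 = 0x1ED5.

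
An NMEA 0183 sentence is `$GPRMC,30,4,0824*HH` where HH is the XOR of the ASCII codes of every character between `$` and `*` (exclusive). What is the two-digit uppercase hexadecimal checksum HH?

XOR the ASCII codes of the payload characters:
  'G' = 0x47 → acc = 0x47
  'P' = 0x50 → acc = 0x17
  'R' = 0x52 → acc = 0x45
  'M' = 0x4D → acc = 0x08
  'C' = 0x43 → acc = 0x4B
  ',' = 0x2C → acc = 0x67
  '3' = 0x33 → acc = 0x54
  '0' = 0x30 → acc = 0x64
  ',' = 0x2C → acc = 0x48
  '4' = 0x34 → acc = 0x7C
  ',' = 0x2C → acc = 0x50
  '0' = 0x30 → acc = 0x60
  '8' = 0x38 → acc = 0x58
  '2' = 0x32 → acc = 0x6A
  '4' = 0x34 → acc = 0x5E
Checksum = 0x5E.

5E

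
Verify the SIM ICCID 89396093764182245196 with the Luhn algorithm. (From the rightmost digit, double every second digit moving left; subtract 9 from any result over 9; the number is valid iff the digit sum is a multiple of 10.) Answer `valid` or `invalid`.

From the right, keep odd positions and double even positions (subtract 9 from any doubled value over 9):
  doubled (positions 2,4,...): 9 1 4 7 8 5 9 3 6 7 → sum 59
  kept (positions 1,3,...): 6 1 4 2 1 6 3 0 9 9 → sum 41
Total = 100.
100 mod 10 = 0, so the number is valid.

valid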